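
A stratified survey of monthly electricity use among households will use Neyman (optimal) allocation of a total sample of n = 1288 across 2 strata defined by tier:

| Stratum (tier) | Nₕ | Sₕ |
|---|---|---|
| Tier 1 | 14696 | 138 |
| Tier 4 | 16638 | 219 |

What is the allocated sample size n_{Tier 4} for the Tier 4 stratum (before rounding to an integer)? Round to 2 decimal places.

Neyman allocation: nₕ = n·NₕSₕ / Σⱼ NⱼSⱼ.
Σ NⱼSⱼ = 14696·138 + 16638·219 = 5.67177 × 10^6.
n_{Tier 4} = 1288·16638·219 / (5.67177 × 10^6) = 827.45.

827.45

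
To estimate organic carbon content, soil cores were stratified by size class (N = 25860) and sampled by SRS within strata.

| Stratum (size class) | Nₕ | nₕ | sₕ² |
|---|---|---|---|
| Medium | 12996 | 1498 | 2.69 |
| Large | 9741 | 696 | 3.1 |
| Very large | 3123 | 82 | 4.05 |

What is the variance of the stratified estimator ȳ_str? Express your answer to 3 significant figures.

Var(ȳ_str) = Σₕ Wₕ²(1 − fₕ)sₕ²/nₕ with Wₕ = Nₕ/N, N = 25860.
Medium: Wₕ = 0.50255220; term = 0.50255220²·(1 − 0.11526624)·2.69/1498 = 4.0125036 × 10^-4.
Large: Wₕ = 0.37668213; term = 0.37668213²·(1 − 0.07145057)·3.1/696 = 5.8682354 × 10^-4.
Very large: Wₕ = 0.12076566; term = 0.12076566²·(1 − 0.02625680)·4.05/82 = 7.0141094 × 10^-4.
Sum = 0.0016894848.

0.00169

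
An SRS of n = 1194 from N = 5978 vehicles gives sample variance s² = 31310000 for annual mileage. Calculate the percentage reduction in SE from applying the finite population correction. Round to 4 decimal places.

f = n/N = 1194/5978 = 0.19973235.
SE_no-fpc = √(s²/n) = 161.93449; SE_fpc = √((1−f)s²/n) = 144.86284.
Ratio = √(1−f) = 0.89457680. Reduction = 100·(1 − 0.89457680) = 10.5423%.

10.5423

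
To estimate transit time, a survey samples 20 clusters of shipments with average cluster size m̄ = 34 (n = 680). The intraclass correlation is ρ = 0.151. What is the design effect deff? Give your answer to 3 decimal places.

5.983

deff = 1 + (34 − 1)·0.151 = 1 + 4.983 = 5.983.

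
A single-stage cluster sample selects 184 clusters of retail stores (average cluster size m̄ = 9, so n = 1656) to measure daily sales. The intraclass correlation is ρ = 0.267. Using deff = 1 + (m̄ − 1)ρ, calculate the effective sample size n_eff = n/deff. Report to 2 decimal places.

528.06

deff = 1 + (9 − 1)·0.267 = 1 + 2.136 = 3.136.
n_eff = 1656 / 3.136 = 528.06.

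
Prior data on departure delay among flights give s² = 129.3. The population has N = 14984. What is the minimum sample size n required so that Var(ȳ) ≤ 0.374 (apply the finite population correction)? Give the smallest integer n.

338

Without fpc, n₀ = s²/D = 129.3/0.374 = 345.7219.
With fpc, (1 − n/N)·s²/n ≤ D requires n ≥ n₀/(1 + n₀/N) = 345.7219/(1 + 345.7219/14984) = 337.9250.
Rounding up, n = 338.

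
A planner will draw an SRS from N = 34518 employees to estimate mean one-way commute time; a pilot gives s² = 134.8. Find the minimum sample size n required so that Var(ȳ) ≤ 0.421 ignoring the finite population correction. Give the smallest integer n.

321

Without fpc, n₀ = s²/D = 134.8/0.421 = 320.1900.
Rounding up, n = 321.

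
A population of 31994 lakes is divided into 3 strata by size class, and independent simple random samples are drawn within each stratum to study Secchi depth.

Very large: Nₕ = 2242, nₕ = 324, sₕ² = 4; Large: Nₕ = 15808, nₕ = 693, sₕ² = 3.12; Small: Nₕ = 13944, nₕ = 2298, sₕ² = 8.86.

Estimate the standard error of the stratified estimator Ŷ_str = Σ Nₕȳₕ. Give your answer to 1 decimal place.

Var(Ŷ_str) = Σₕ Nₕ²(1 − fₕ)sₕ²/nₕ.
Very large: 2242²·(1 − 324/2242)·4/324 = 53088.346.
Large: 15808²·(1 − 693/15808)·3.12/693 = 1.0757378 × 10^6.
Small: 13944²·(1 − 2298/13944)·8.86/2298 = 626105.99.
Sum = 1.7549321 × 10^6.
SE = √(1.7549321 × 10^6) = 1324.7.

1324.7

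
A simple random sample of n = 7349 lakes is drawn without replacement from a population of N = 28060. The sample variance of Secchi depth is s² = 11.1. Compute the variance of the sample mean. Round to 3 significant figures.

0.00111

Under SRS without replacement, Var(ȳ) = (1 − f)·s²/n with f = n/N = 7349/28060 = 0.26190306.
Var(ȳ) = (1 − 0.26190306)·11.1/7349 = 0.73809694·0.0015104096 = 0.0011148287.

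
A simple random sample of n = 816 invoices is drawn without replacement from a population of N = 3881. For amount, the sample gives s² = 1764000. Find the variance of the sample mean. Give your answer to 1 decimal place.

1707.2

Under SRS without replacement, Var(ȳ) = (1 − f)·s²/n with f = n/N = 816/3881 = 0.21025509.
Var(ȳ) = (1 − 0.21025509)·1764000/816 = 0.78974491·2161.7647 = 1707.2427.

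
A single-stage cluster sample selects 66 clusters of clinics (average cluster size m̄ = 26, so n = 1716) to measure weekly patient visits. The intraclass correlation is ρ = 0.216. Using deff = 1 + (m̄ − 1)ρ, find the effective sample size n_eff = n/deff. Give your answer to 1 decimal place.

deff = 1 + (26 − 1)·0.216 = 1 + 5.4 = 6.4.
n_eff = 1716 / 6.4 = 268.1.

268.1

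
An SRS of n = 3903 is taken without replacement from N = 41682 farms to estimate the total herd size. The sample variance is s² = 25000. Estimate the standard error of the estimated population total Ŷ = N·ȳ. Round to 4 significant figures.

Var(Ŷ) = N²·Var(ȳ) = N²·(1 − n/N)·s²/n.
f = 3903/41682 = 0.09363754; Var(ȳ) = 0.90636246·25000/3903 = 5.80555.
Var(Ŷ) = 41682² · 5.80555 = 1.0086499 × 10^10.
SE(Ŷ) = √(1.0086499 × 10^10) = 100400.

100400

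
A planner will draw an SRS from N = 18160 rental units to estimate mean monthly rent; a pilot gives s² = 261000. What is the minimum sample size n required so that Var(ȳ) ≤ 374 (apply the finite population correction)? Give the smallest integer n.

Without fpc, n₀ = s²/D = 261000/374 = 697.8610.
With fpc, (1 − n/N)·s²/n ≤ D requires n ≥ n₀/(1 + n₀/N) = 697.8610/(1 + 697.8610/18160) = 672.0357.
Rounding up, n = 673.

673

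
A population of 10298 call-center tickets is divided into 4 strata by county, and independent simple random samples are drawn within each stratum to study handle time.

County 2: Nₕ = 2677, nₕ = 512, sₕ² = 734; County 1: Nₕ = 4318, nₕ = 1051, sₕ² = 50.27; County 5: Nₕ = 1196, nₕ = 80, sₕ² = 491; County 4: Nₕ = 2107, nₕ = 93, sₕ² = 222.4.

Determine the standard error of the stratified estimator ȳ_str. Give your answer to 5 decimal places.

Var(ȳ_str) = Σₕ Wₕ²(1 − fₕ)sₕ²/nₕ with Wₕ = Nₕ/N, N = 10298.
County 2: Wₕ = 0.25995339; term = 0.25995339²·(1 − 0.19125887)·734/512 = 0.078347762.
County 1: Wₕ = 0.41930472; term = 0.41930472²·(1 − 0.24339972)·50.27/1051 = 0.006362564.
County 5: Wₕ = 0.11613906; term = 0.11613906²·(1 − 0.06688963)·491/80 = 0.077246908.
County 4: Wₕ = 0.20460284; term = 0.20460284²·(1 − 0.04413859)·222.4/93 = 0.095690773.
Sum = 0.25764801.
SE = √(0.25764801) = 0.50759.

0.50759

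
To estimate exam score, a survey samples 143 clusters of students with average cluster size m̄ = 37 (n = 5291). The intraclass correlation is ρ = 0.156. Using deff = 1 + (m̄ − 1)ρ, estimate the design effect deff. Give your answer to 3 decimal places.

6.616

deff = 1 + (37 − 1)·0.156 = 1 + 5.616 = 6.616.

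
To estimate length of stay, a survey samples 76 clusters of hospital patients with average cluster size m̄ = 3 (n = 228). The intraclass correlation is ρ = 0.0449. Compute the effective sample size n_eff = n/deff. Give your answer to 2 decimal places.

209.21

deff = 1 + (3 − 1)·0.0449 = 1 + 0.0898 = 1.0898.
n_eff = 228 / 1.0898 = 209.21.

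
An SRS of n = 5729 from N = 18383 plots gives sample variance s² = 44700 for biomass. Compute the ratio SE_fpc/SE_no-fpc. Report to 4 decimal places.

0.8297

f = n/N = 5729/18383 = 0.31164663.
SE_no-fpc = √(s²/n) = 2.7932792; SE_fpc = √((1−f)s²/n) = 2.3175018.
Ratio = √(1−f) = 0.82967064.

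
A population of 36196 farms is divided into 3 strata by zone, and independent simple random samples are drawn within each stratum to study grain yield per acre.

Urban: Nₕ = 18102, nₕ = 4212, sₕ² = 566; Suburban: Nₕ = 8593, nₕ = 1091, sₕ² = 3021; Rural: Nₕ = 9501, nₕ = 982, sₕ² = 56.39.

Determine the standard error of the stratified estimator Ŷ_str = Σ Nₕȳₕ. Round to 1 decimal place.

Var(Ŷ_str) = Σₕ Nₕ²(1 − fₕ)sₕ²/nₕ.
Urban: 18102²·(1 − 4212/18102)·566/4212 = 3.3787564 × 10^7.
Suburban: 8593²·(1 − 1091/8593)·3021/1091 = 1.7850396 × 10^8.
Rural: 9501²·(1 − 982/9501)·56.39/982 = 4.6478119 × 10^6.
Sum = 2.1693934 × 10^8.
SE = √(2.1693934 × 10^8) = 14728.9.

14728.9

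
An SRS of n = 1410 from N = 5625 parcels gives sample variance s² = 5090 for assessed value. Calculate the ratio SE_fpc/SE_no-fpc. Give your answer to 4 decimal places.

0.8656

f = n/N = 1410/5625 = 0.25066667.
SE_no-fpc = √(s²/n) = 1.8999813; SE_fpc = √((1−f)s²/n) = 1.6447006.
Ratio = √(1−f) = 0.86564042.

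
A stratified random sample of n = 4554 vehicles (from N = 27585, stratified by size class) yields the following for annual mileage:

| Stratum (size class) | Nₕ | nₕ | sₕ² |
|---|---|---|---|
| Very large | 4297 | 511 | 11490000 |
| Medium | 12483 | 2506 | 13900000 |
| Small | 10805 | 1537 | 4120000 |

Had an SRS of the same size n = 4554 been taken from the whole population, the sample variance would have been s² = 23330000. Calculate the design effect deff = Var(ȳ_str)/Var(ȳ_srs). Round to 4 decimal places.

0.4071

Var(ȳ_str) = Σ Wₕ²(1−fₕ)sₕ²/nₕ with Wₕ = Nₕ/27585:
  Very large: (4297/27585)²·(1−511/4297)·11490000/511 = 480.72766
  Medium: (12483/27585)²·(1−2506/12483)·13900000/2506 = 907.83453
  Small: (10805/27585)²·(1−1537/10805)·4120000/1537 = 352.76718
  → Var(ȳ_str) = 1741.3294.
Var(ȳ_srs) = (1 − 4554/27585)·23330000/4554 = 4277.2193.
deff = 1741.3294 / 4277.2193 = 0.4071.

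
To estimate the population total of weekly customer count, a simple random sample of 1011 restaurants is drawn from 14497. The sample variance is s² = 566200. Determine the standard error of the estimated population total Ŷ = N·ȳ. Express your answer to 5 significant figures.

Var(Ŷ) = N²·Var(ȳ) = N²·(1 − n/N)·s²/n.
f = 1011/14497 = 0.06973857; Var(ȳ) = 0.93026143·566200/1011 = 520.98321.
Var(Ŷ) = 14497² · 520.98321 = 1.094914 × 10^11.
SE(Ŷ) = √(1.094914 × 10^11) = 330890.

330890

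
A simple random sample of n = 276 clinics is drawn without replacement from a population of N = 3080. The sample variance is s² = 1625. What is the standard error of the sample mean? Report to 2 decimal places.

Under SRS without replacement, Var(ȳ) = (1 − f)·s²/n with f = n/N = 276/3080 = 0.08961039.
Var(ȳ) = (1 − 0.08961039)·1625/276 = 0.91038961·5.8876812 = 5.3600838.
SE(ȳ) = √(5.3600838) = 2.32.

2.32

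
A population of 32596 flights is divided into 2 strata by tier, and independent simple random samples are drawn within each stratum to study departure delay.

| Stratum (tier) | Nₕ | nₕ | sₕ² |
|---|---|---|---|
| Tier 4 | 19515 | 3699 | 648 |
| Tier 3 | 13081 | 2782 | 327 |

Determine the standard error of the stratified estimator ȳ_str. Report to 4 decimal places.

0.2565

Var(ȳ_str) = Σₕ Wₕ²(1 − fₕ)sₕ²/nₕ with Wₕ = Nₕ/N, N = 32596.
Tier 4: Wₕ = 0.59869309; term = 0.59869309²·(1 − 0.18954650)·648/3699 = 0.050889393.
Tier 3: Wₕ = 0.40130691; term = 0.40130691²·(1 − 0.21267487)·327/2782 = 0.014903834.
Sum = 0.065793227.
SE = √(0.065793227) = 0.2565.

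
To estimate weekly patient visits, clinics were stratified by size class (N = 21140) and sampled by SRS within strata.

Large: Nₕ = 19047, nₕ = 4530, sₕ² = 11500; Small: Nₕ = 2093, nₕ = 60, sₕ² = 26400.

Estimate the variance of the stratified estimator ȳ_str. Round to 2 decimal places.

5.76

Var(ȳ_str) = Σₕ Wₕ²(1 − fₕ)sₕ²/nₕ with Wₕ = Nₕ/N, N = 21140.
Large: Wₕ = 0.90099338; term = 0.90099338²·(1 − 0.23783273)·11500/4530 = 1.5706996.
Small: Wₕ = 0.09900662; term = 0.09900662²·(1 − 0.02866699)·26400/60 = 4.1893758.
Sum = 5.7600754.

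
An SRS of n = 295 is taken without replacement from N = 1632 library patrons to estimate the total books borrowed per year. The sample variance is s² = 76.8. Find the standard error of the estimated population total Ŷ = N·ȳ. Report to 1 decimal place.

753.7

Var(Ŷ) = N²·Var(ȳ) = N²·(1 − n/N)·s²/n.
f = 295/1632 = 0.18075980; Var(ȳ) = 0.81924020·76.8/295 = 0.21328016.
Var(Ŷ) = 1632² · 0.21328016 = 568055.5.
SE(Ŷ) = √(568055.5) = 753.7.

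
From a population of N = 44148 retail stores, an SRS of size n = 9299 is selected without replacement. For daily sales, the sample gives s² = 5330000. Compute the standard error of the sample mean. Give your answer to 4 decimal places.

Under SRS without replacement, Var(ȳ) = (1 − f)·s²/n with f = n/N = 9299/44148 = 0.21063242.
Var(ȳ) = (1 − 0.21063242)·5330000/9299 = 0.78936758·573.17991 = 452.44964.
SE(ȳ) = √(452.44964) = 21.2709.

21.2709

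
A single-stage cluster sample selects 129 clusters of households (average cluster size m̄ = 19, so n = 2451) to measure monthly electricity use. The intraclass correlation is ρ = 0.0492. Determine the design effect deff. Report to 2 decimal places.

deff = 1 + (19 − 1)·0.0492 = 1 + 0.8856 = 1.8856.

1.89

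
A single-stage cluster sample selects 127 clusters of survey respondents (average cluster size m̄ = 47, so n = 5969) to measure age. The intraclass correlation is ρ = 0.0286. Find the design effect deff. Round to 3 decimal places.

deff = 1 + (47 − 1)·0.0286 = 1 + 1.3156 = 2.3156.

2.316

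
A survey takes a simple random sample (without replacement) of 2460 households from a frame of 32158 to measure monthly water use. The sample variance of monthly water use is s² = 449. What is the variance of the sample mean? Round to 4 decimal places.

Under SRS without replacement, Var(ȳ) = (1 − f)·s²/n with f = n/N = 2460/32158 = 0.07649729.
Var(ȳ) = (1 − 0.07649729)·449/2460 = 0.92350271·0.18252033 = 0.16855801.

0.1686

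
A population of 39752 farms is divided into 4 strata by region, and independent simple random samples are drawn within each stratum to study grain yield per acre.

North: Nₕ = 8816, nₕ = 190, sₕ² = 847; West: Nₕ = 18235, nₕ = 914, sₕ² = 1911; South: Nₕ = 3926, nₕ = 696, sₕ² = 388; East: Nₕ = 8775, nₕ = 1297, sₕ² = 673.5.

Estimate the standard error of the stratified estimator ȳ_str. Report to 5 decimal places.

0.81146

Var(ȳ_str) = Σₕ Wₕ²(1 − fₕ)sₕ²/nₕ with Wₕ = Nₕ/N, N = 39752.
North: Wₕ = 0.22177501; term = 0.22177501²·(1 − 0.02155172)·847/190 = 0.21453239.
West: Wₕ = 0.45871906; term = 0.45871906²·(1 − 0.05012339)·1911/914 = 0.41790277.
South: Wₕ = 0.09876233; term = 0.09876233²·(1 − 0.17727967)·388/696 = 0.0044736019.
East: Wₕ = 0.22074361; term = 0.22074361²·(1 − 0.14780627)·673.5/1297 = 0.021563152.
Sum = 0.65847191.
SE = √(0.65847191) = 0.81146.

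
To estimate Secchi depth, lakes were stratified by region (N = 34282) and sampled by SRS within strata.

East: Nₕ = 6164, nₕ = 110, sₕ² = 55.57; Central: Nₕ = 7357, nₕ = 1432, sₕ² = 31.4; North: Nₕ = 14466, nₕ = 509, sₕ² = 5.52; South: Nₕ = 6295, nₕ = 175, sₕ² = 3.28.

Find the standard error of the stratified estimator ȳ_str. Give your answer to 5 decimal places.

Var(ȳ_str) = Σₕ Wₕ²(1 − fₕ)sₕ²/nₕ with Wₕ = Nₕ/N, N = 34282.
East: Wₕ = 0.17980281; term = 0.17980281²·(1 − 0.01784555)·55.57/110 = 0.016040594.
Central: Wₕ = 0.21460242; term = 0.21460242²·(1 − 0.19464456)·31.4/1432 = 8.1328627 × 10^-4.
North: Wₕ = 0.42197071; term = 0.42197071²·(1 − 0.03518595)·5.52/509 = 0.0018630715.
South: Wₕ = 0.18362406; term = 0.18362406²·(1 − 0.02779984)·3.28/175 = 6.1439921 × 10^-4.
Sum = 0.019331351.
SE = √(0.019331351) = 0.13904.

0.13904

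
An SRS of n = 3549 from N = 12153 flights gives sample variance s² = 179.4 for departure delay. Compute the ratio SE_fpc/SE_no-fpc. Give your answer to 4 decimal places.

f = n/N = 3549/12153 = 0.29202666.
SE_no-fpc = √(s²/n) = 0.22483205; SE_fpc = √((1−f)s²/n) = 0.18917628.
Ratio = √(1−f) = 0.84141152.

0.8414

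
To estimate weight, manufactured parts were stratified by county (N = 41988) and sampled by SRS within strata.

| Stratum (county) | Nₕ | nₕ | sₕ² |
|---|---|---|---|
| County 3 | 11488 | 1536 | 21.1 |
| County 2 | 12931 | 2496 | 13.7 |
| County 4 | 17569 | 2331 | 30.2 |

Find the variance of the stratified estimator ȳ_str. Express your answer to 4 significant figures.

Var(ȳ_str) = Σₕ Wₕ²(1 − fₕ)sₕ²/nₕ with Wₕ = Nₕ/N, N = 41988.
County 3: Wₕ = 0.27360198; term = 0.27360198²·(1 − 0.13370474)·21.1/1536 = 8.9083169 × 10^-4.
County 2: Wₕ = 0.30796894; term = 0.30796894²·(1 − 0.19302451)·13.7/2496 = 4.2009757 × 10^-4.
County 4: Wₕ = 0.41842907; term = 0.41842907²·(1 − 0.13267687)·30.2/2331 = 0.0019673848.
Sum = 0.0032783141.

0.003278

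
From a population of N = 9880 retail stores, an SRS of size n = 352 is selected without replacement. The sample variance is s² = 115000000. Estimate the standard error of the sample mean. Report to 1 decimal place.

Under SRS without replacement, Var(ȳ) = (1 − f)·s²/n with f = n/N = 352/9880 = 0.03562753.
Var(ȳ) = (1 − 0.03562753)·115000000/352 = 0.96437247·326704.55 = 315064.87.
SE(ȳ) = √(315064.87) = 561.3.

561.3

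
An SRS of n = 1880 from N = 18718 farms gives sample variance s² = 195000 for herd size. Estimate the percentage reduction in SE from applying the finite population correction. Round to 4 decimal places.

5.1548

f = n/N = 1880/18718 = 0.10043808.
SE_no-fpc = √(s²/n) = 10.184469; SE_fpc = √((1−f)s²/n) = 9.6594837.
Ratio = √(1−f) = 0.94845238. Reduction = 100·(1 − 0.94845238) = 5.1548%.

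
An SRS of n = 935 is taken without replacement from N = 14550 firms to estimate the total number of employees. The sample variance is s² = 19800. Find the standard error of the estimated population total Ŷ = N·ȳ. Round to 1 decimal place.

Var(Ŷ) = N²·Var(ȳ) = N²·(1 − n/N)·s²/n.
f = 935/14550 = 0.06426117; Var(ȳ) = 0.93573883·19800/935 = 19.815646.
Var(Ŷ) = 14550² · 19.815646 = 4.1950218 × 10^9.
SE(Ŷ) = √(4.1950218 × 10^9) = 64769.0.

64769.0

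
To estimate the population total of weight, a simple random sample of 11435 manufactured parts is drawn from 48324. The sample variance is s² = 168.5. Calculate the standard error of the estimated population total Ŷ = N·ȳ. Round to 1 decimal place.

5125.2

Var(Ŷ) = N²·Var(ȳ) = N²·(1 − n/N)·s²/n.
f = 11435/48324 = 0.23663190; Var(ȳ) = 0.76336810·168.5/11435 = 0.011248581.
Var(Ŷ) = 48324² · 0.011248581 = 2.6267787 × 10^7.
SE(Ŷ) = √(2.6267787 × 10^7) = 5125.2.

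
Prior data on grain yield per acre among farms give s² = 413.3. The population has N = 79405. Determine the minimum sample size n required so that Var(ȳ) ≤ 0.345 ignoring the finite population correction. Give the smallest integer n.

1198

Without fpc, n₀ = s²/D = 413.3/0.345 = 1197.9710.
Rounding up, n = 1198.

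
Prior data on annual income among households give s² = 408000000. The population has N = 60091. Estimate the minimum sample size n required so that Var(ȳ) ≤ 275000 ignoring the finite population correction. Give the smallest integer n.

Without fpc, n₀ = s²/D = 408000000/275000 = 1483.6364.
Rounding up, n = 1484.

1484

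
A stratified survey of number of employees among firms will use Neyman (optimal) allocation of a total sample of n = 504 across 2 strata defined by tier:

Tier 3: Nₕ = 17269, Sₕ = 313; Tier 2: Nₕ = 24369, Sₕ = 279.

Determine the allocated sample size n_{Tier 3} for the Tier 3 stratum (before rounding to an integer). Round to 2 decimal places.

223.22

Neyman allocation: nₕ = n·NₕSₕ / Σⱼ NⱼSⱼ.
Σ NⱼSⱼ = 17269·313 + 24369·279 = 1.2204148 × 10^7.
n_{Tier 3} = 504·17269·313 / (1.2204148 × 10^7) = 223.22.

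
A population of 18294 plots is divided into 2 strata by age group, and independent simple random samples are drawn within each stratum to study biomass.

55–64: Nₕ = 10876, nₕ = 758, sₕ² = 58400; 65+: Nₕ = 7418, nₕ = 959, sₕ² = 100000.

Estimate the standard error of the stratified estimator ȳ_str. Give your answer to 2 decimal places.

6.35

Var(ȳ_str) = Σₕ Wₕ²(1 − fₕ)sₕ²/nₕ with Wₕ = Nₕ/N, N = 18294.
55–64: Wₕ = 0.59451186; term = 0.59451186²·(1 − 0.06969474)·58400/758 = 25.333207.
65+: Wₕ = 0.40548814; term = 0.40548814²·(1 − 0.12928013)·100000/959 = 14.928499.
Sum = 40.261706.
SE = √(40.261706) = 6.35.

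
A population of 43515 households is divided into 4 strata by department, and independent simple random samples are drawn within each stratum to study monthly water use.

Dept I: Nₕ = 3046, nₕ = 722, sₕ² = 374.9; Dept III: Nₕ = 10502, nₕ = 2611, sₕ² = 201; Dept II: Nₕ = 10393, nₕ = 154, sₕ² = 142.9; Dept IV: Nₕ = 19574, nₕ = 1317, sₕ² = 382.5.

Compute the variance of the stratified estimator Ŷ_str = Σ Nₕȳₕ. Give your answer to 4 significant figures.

Var(Ŷ_str) = Σₕ Nₕ²(1 − fₕ)sₕ²/nₕ.
Dept I: 3046²·(1 − 722/3046)·374.9/722 = 3.6757356 × 10^6.
Dept III: 10502²·(1 − 2611/10502)·201/2611 = 6.379597 × 10^6.
Dept II: 10393²·(1 − 154/10393)·142.9/154 = 9.8743832 × 10^7.
Dept IV: 19574²·(1 − 1317/19574)·382.5/1317 = 1.037898 × 10^8.
Sum = 2.1258896 × 10^8.

2.126 × 10^8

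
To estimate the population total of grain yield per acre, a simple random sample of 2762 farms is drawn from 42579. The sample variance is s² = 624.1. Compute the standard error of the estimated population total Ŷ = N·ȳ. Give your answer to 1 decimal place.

Var(Ŷ) = N²·Var(ȳ) = N²·(1 − n/N)·s²/n.
f = 2762/42579 = 0.06486766; Var(ȳ) = 0.93513234·624.1/2762 = 0.21130199.
Var(Ŷ) = 42579² · 0.21130199 = 3.8308443 × 10^8.
SE(Ŷ) = √(3.8308443 × 10^8) = 19572.5.

19572.5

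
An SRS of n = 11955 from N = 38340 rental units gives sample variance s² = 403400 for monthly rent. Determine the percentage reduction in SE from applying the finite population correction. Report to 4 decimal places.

f = n/N = 11955/38340 = 0.31181534.
SE_no-fpc = √(s²/n) = 5.8088901; SE_fpc = √((1−f)s²/n) = 4.8188749.
Ratio = √(1−f) = 0.82956896. Reduction = 100·(1 − 0.82956896) = 17.0431%.

17.0431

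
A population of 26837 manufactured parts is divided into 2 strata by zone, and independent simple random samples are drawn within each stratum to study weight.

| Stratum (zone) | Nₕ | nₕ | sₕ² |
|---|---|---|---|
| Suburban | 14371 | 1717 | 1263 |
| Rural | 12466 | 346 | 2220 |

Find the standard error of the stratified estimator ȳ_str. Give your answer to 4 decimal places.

Var(ȳ_str) = Σₕ Wₕ²(1 − fₕ)sₕ²/nₕ with Wₕ = Nₕ/N, N = 26837.
Suburban: Wₕ = 0.53549204; term = 0.53549204²·(1 − 0.11947672)·1263/1717 = 0.18572909.
Rural: Wₕ = 0.46450796; term = 0.46450796²·(1 − 0.02775549)·2220/346 = 1.3459802.
Sum = 1.5317093.
SE = √(1.5317093) = 1.2376.

1.2376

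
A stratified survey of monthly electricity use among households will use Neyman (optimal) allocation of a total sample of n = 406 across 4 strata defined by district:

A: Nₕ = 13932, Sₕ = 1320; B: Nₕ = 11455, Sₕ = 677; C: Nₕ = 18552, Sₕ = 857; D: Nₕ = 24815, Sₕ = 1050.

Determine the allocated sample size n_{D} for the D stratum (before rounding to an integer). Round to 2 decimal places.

155.34

Neyman allocation: nₕ = n·NₕSₕ / Σⱼ NⱼSⱼ.
Σ NⱼSⱼ = 13932·1320 + 11455·677 + 18552·857 + 24815·1050 = 6.8100089 × 10^7.
n_{D} = 406·24815·1050 / (6.8100089 × 10^7) = 155.34.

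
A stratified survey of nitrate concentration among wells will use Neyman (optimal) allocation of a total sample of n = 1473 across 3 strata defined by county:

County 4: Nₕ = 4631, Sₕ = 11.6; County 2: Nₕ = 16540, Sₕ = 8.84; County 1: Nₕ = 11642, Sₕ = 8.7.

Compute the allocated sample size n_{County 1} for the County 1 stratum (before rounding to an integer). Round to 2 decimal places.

Neyman allocation: nₕ = n·NₕSₕ / Σⱼ NⱼSⱼ.
Σ NⱼSⱼ = 4631·11.6 + 16540·8.84 + 11642·8.7 = 301218.6.
n_{County 1} = 1473·11642·8.7 / 301218.6 = 495.30.

495.30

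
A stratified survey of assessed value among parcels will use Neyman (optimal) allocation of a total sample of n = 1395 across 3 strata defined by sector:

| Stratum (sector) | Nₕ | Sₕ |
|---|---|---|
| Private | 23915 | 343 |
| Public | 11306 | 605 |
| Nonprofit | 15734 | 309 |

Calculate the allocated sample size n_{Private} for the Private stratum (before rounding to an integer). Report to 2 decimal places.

Neyman allocation: nₕ = n·NₕSₕ / Σⱼ NⱼSⱼ.
Σ NⱼSⱼ = 23915·343 + 11306·605 + 15734·309 = 1.9904781 × 10^7.
n_{Private} = 1395·23915·343 / (1.9904781 × 10^7) = 574.89.

574.89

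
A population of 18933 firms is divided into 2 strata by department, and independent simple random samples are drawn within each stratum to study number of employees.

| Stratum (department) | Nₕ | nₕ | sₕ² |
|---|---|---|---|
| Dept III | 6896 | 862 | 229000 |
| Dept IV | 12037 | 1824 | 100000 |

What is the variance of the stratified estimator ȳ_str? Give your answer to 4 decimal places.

49.6406

Var(ȳ_str) = Σₕ Wₕ²(1 − fₕ)sₕ²/nₕ with Wₕ = Nₕ/N, N = 18933.
Dept III: Wₕ = 0.36423176; term = 0.36423176²·(1 − 0.12500000)·229000/862 = 30.838405.
Dept IV: Wₕ = 0.63576824; term = 0.63576824²·(1 − 0.15153277)·100000/1824 = 18.802166.
Sum = 49.640571.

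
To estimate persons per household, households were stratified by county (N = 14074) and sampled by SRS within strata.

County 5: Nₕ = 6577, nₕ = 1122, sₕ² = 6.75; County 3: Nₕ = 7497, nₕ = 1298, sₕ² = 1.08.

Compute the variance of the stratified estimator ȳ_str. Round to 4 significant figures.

0.001285

Var(ȳ_str) = Σₕ Wₕ²(1 − fₕ)sₕ²/nₕ with Wₕ = Nₕ/N, N = 14074.
County 5: Wₕ = 0.46731562; term = 0.46731562²·(1 − 0.17059450)·6.75/1122 = 0.0010896786.
County 3: Wₕ = 0.53268438; term = 0.53268438²·(1 − 0.17313592)·1.08/1298 = 1.9521946 × 10^-4.
Sum = 0.0012848981.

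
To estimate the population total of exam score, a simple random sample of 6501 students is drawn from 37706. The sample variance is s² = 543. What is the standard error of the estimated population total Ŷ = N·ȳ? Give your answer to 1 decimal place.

Var(Ŷ) = N²·Var(ȳ) = N²·(1 − n/N)·s²/n.
f = 6501/37706 = 0.17241288; Var(ȳ) = 0.82758712·543/6501 = 0.06912472.
Var(Ŷ) = 37706² · 0.06912472 = 9.8277548 × 10^7.
SE(Ŷ) = √(9.8277548 × 10^7) = 9913.5.

9913.5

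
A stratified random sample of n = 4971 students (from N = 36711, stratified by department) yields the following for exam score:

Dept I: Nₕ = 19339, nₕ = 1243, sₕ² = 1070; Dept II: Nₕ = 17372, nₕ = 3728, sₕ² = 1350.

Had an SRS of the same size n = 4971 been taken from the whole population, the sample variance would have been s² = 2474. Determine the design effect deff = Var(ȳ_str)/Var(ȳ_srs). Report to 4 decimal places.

0.6675

Var(ȳ_str) = Σ Wₕ²(1−fₕ)sₕ²/nₕ with Wₕ = Nₕ/36711:
  Dept I: (19339/36711)²·(1−1243/19339)·1070/1243 = 0.22353052
  Dept II: (17372/36711)²·(1−3728/17372)·1350/3728 = 0.063687906
  → Var(ȳ_str) = 0.28721843.
Var(ȳ_srs) = (1 − 4971/36711)·2474/4971 = 0.43029534.
deff = 0.28721843 / 0.43029534 = 0.6675.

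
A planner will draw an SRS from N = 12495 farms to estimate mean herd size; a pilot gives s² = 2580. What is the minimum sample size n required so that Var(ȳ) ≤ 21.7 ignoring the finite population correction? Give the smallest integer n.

119

Without fpc, n₀ = s²/D = 2580/21.7 = 118.8940.
Rounding up, n = 119.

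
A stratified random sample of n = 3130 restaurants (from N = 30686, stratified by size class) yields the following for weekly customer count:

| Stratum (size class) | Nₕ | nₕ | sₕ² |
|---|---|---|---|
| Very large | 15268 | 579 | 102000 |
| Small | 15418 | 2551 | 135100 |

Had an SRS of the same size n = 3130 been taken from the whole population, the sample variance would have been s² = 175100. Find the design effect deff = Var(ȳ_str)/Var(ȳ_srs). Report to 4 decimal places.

Var(ȳ_str) = Σ Wₕ²(1−fₕ)sₕ²/nₕ with Wₕ = Nₕ/30686:
  Very large: (15268/30686)²·(1−579/15268)·102000/579 = 41.958063
  Small: (15418/30686)²·(1−2551/15418)·135100/2551 = 11.157571
  → Var(ȳ_str) = 53.115634.
Var(ȳ_srs) = (1 − 3130/30686)·175100/3130 = 50.236307.
deff = 53.115634 / 50.236307 = 1.0573.

1.0573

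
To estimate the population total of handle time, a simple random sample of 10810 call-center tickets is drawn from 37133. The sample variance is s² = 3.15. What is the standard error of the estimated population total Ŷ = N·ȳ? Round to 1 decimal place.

533.7

Var(Ŷ) = N²·Var(ȳ) = N²·(1 − n/N)·s²/n.
f = 10810/37133 = 0.29111572; Var(ȳ) = 0.70888428·3.15/10810 = 2.0656665 × 10^-4.
Var(Ŷ) = 37133² · (2.0656665 × 10^-4) = 284826.43.
SE(Ŷ) = √(284826.43) = 533.7.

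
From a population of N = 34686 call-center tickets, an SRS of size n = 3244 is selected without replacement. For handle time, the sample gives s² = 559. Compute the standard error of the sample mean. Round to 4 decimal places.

Under SRS without replacement, Var(ȳ) = (1 − f)·s²/n with f = n/N = 3244/34686 = 0.09352477.
Var(ȳ) = (1 − 0.09352477)·559/3244 = 0.90647523·0.17231813 = 0.15620211.
SE(ȳ) = √(0.15620211) = 0.3952.

0.3952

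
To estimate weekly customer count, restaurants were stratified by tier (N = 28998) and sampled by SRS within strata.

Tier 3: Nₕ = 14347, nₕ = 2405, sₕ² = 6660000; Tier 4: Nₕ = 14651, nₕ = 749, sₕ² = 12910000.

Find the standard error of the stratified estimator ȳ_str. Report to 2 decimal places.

68.84

Var(ȳ_str) = Σₕ Wₕ²(1 − fₕ)sₕ²/nₕ with Wₕ = Nₕ/N, N = 28998.
Tier 3: Wₕ = 0.49475826; term = 0.49475826²·(1 − 0.16763086)·6660000/2405 = 564.23656.
Tier 4: Wₕ = 0.50524174; term = 0.50524174²·(1 − 0.05112279)·12910000/749 = 4174.9655.
Sum = 4739.2021.
SE = √(4739.2021) = 68.84.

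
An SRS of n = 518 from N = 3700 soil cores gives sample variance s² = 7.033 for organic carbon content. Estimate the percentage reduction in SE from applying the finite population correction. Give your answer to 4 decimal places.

7.2638

f = n/N = 518/3700 = 0.14000000.
SE_no-fpc = √(s²/n) = 0.11652133; SE_fpc = √((1−f)s²/n) = 0.10805744.
Ratio = √(1−f) = 0.92736185. Reduction = 100·(1 − 0.92736185) = 7.2638%.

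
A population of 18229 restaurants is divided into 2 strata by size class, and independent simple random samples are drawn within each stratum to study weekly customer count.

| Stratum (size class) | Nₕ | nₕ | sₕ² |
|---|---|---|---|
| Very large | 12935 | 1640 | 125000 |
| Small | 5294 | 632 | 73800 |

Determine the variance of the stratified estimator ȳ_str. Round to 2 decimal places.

42.18

Var(ȳ_str) = Σₕ Wₕ²(1 − fₕ)sₕ²/nₕ with Wₕ = Nₕ/N, N = 18229.
Very large: Wₕ = 0.70958363; term = 0.70958363²·(1 − 0.12678779)·125000/1640 = 33.511444.
Small: Wₕ = 0.29041637; term = 0.29041637²·(1 − 0.11938043)·73800/632 = 8.6730091.
Sum = 42.184453.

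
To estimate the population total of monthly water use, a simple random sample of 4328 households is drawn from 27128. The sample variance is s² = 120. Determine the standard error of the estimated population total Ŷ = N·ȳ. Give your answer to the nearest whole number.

Var(Ŷ) = N²·Var(ȳ) = N²·(1 − n/N)·s²/n.
f = 4328/27128 = 0.15953996; Var(ȳ) = 0.84046004·120/4328 = 0.023302959.
Var(Ŷ) = 27128² · 0.023302959 = 1.7149309 × 10^7.
SE(Ŷ) = √(1.7149309 × 10^7) = 4141.

4141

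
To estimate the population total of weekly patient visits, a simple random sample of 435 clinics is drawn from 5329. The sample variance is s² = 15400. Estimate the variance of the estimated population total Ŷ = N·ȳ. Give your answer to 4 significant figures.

Var(Ŷ) = N²·Var(ȳ) = N²·(1 − n/N)·s²/n.
f = 435/5329 = 0.08162882; Var(ȳ) = 0.91837118·15400/435 = 32.512451.
Var(Ŷ) = 5329² · 32.512451 = 9.2329642 × 10^8.

9.233 × 10^8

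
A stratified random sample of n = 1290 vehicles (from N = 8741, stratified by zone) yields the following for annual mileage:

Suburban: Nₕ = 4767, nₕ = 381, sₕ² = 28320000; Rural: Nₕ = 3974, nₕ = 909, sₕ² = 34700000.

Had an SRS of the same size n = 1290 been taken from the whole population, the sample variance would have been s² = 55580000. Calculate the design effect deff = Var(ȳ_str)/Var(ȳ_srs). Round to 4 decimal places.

Var(ȳ_str) = Σ Wₕ²(1−fₕ)sₕ²/nₕ with Wₕ = Nₕ/8741:
  Suburban: (4767/8741)²·(1−381/4767)·28320000/381 = 20340.415
  Rural: (3974/8741)²·(1−909/3974)·34700000/909 = 6085.576
  → Var(ȳ_str) = 26425.991.
Var(ȳ_srs) = (1 − 1290/8741)·55580000/1290 = 36726.731.
deff = 26425.991 / 36726.731 = 0.7195.

0.7195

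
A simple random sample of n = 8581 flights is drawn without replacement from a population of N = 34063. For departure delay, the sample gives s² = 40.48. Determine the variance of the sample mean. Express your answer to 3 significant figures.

0.00353

Under SRS without replacement, Var(ȳ) = (1 − f)·s²/n with f = n/N = 8581/34063 = 0.25191557.
Var(ȳ) = (1 − 0.25191557)·40.48/8581 = 0.74808443·0.0047173989 = 0.0035290127.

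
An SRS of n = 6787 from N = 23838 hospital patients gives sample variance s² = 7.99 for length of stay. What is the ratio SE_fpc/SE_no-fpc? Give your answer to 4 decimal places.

0.8457

f = n/N = 6787/23838 = 0.28471348.
SE_no-fpc = √(s²/n) = 0.034311086; SE_fpc = √((1−f)s²/n) = 0.029018468.
Ratio = √(1−f) = 0.84574613.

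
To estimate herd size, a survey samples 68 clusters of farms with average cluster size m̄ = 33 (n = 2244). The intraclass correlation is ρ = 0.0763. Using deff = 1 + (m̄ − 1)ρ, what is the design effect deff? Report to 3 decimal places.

3.442

deff = 1 + (33 − 1)·0.0763 = 1 + 2.4416 = 3.4416.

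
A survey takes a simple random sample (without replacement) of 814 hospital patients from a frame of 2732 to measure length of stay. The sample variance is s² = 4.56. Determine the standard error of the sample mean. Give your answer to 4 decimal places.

Under SRS without replacement, Var(ȳ) = (1 − f)·s²/n with f = n/N = 814/2732 = 0.29795022.
Var(ȳ) = (1 − 0.29795022)·4.56/814 = 0.70204978·0.0056019656 = 0.0039328587.
SE(ȳ) = √(0.0039328587) = 0.0627.

0.0627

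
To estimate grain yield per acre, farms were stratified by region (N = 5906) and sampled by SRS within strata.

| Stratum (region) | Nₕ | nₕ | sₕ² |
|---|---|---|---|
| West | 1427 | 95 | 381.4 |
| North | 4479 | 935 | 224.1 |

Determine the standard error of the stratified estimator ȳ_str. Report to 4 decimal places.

Var(ȳ_str) = Σₕ Wₕ²(1 − fₕ)sₕ²/nₕ with Wₕ = Nₕ/N, N = 5906.
West: Wₕ = 0.24161869; term = 0.24161869²·(1 − 0.06657323)·381.4/95 = 0.21877535.
North: Wₕ = 0.75838131; term = 0.75838131²·(1 − 0.20875195)·224.1/935 = 0.10907322.
Sum = 0.32784857.
SE = √(0.32784857) = 0.5726.

0.5726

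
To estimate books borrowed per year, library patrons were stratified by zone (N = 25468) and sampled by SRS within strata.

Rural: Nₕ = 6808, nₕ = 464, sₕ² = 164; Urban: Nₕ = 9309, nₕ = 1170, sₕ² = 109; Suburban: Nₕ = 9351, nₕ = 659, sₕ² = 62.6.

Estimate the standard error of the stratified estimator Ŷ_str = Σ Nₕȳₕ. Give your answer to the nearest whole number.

5481

Var(Ŷ_str) = Σₕ Nₕ²(1 − fₕ)sₕ²/nₕ.
Rural: 6808²·(1 − 464/6808)·164/464 = 1.5265414 × 10^7.
Urban: 9309²·(1 − 1170/9309)·109/1170 = 7.0585373 × 10^6.
Suburban: 9351²·(1 − 659/9351)·62.6/659 = 7.7208781 × 10^6.
Sum = 3.0044829 × 10^7.
SE = √(3.0044829 × 10^7) = 5481.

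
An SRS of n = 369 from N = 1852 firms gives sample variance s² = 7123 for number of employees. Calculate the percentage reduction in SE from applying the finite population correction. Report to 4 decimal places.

f = n/N = 369/1852 = 0.19924406.
SE_no-fpc = √(s²/n) = 4.3935775; SE_fpc = √((1−f)s²/n) = 3.9315914.
Ratio = √(1−f) = 0.89484967. Reduction = 100·(1 − 0.89484967) = 10.5150%.

10.5150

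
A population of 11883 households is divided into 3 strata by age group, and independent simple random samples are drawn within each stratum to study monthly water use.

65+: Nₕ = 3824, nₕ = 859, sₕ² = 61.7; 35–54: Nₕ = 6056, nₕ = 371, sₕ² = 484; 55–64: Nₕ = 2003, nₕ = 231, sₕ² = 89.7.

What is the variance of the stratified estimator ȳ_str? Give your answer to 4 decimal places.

Var(ȳ_str) = Σₕ Wₕ²(1 − fₕ)sₕ²/nₕ with Wₕ = Nₕ/N, N = 11883.
65+: Wₕ = 0.32180426; term = 0.32180426²·(1 − 0.22463389)·61.7/859 = 0.0057674307.
35–54: Wₕ = 0.50963561; term = 0.50963561²·(1 − 0.06126156)·484/371 = 0.31807944.
55–64: Wₕ = 0.16856013; term = 0.16856013²·(1 − 0.11532701)·89.7/231 = 0.0097605196.
Sum = 0.33360739.

0.3336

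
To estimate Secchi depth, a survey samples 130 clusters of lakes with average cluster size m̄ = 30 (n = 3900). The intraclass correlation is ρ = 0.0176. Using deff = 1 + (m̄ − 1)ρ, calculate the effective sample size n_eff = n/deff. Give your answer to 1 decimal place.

deff = 1 + (30 − 1)·0.0176 = 1 + 0.5104 = 1.5104.
n_eff = 3900 / 1.5104 = 2582.1.

2582.1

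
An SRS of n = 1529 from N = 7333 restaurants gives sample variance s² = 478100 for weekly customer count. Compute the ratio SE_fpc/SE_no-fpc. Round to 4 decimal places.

0.8897

f = n/N = 1529/7333 = 0.20850948.
SE_no-fpc = √(s²/n) = 17.682987; SE_fpc = √((1−f)s²/n) = 15.731803.
Ratio = √(1−f) = 0.88965753.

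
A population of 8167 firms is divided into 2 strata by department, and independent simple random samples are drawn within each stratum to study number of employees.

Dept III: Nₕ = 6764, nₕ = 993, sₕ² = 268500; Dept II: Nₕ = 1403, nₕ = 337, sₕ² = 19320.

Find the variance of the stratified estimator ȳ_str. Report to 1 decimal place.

159.5

Var(ȳ_str) = Σₕ Wₕ²(1 − fₕ)sₕ²/nₕ with Wₕ = Nₕ/N, N = 8167.
Dept III: Wₕ = 0.82821109; term = 0.82821109²·(1 − 0.14680662)·268500/993 = 158.24303.
Dept II: Wₕ = 0.17178891; term = 0.17178891²·(1 − 0.24019957)·19320/337 = 1.2854849.
Sum = 159.52851.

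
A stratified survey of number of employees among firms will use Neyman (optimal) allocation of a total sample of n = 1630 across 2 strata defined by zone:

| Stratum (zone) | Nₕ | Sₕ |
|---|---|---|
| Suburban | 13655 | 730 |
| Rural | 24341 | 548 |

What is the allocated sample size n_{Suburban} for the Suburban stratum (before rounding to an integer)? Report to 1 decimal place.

697.1

Neyman allocation: nₕ = n·NₕSₕ / Σⱼ NⱼSⱼ.
Σ NⱼSⱼ = 13655·730 + 24341·548 = 2.3307018 × 10^7.
n_{Suburban} = 1630·13655·730 / (2.3307018 × 10^7) = 697.1.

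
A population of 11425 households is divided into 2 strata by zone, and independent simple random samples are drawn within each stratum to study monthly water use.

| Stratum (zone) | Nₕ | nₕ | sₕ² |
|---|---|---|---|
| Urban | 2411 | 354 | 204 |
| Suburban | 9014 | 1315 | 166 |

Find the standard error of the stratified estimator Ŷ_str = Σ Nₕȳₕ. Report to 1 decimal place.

3408.6

Var(Ŷ_str) = Σₕ Nₕ²(1 − fₕ)sₕ²/nₕ.
Urban: 2411²·(1 − 354/2411)·204/354 = 2.8579749 × 10^6.
Suburban: 9014²·(1 − 1315/9014)·166/1315 = 8.7606072 × 10^6.
Sum = 1.1618582 × 10^7.
SE = √(1.1618582 × 10^7) = 3408.6.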